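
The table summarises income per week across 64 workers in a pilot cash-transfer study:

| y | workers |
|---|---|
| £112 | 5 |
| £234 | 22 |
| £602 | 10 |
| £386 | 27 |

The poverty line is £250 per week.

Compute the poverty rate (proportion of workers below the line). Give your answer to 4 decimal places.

27 of the 64 workers have income below £250.
H = 27/64 = 0.4219.

0.4219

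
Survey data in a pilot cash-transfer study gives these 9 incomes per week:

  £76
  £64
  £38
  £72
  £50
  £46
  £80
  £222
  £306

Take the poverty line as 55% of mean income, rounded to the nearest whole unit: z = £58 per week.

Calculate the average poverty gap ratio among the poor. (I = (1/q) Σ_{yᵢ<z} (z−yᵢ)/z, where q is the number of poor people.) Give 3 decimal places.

Poor units: £38, £46, £50 (q = 3 of N = 9).
Shortfall ratios (z−y)/z: 0.3448, 0.2069, 0.1379; sum = 0.689655.
I averages over the q = 3 poor units only: 0.689655 / 3 = 0.230.

0.230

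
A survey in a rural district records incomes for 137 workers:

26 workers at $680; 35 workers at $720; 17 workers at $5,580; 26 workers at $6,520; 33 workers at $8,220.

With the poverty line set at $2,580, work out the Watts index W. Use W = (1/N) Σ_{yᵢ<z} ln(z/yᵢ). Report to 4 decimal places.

Poor units: 26×$680, 35×$720 (q = 61 of N = 137).
Log gaps: ln(2580/680) = 1.3335 (×26); ln(2580/720) = 1.2763 (×35).
W = 79.340020 / 137 = 0.5791.

0.5791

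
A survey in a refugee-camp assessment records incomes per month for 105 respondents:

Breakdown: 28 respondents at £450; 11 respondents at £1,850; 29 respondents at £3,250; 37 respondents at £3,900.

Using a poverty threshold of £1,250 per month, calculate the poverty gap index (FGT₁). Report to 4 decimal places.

0.1707

Below z: 28×£450 (q = 28 of N = 105).
Relative gaps: (1250−450)/1250 = 0.6400 (×28).
Σ = 17.920000. Dividing by the full population N = 105 gives P₁ = 0.1707.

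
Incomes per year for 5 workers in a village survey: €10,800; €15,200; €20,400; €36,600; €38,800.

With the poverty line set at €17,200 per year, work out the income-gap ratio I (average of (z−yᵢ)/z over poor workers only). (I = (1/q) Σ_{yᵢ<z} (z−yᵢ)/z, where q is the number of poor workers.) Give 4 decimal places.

0.2442

Below z: €10,800, €15,200 (q = 2 of N = 5).
Relative gaps: 0.3721, 0.1163; sum = 0.488372.
The income-gap ratio divides by q (the poor only): 0.488372 / 2 = 0.2442.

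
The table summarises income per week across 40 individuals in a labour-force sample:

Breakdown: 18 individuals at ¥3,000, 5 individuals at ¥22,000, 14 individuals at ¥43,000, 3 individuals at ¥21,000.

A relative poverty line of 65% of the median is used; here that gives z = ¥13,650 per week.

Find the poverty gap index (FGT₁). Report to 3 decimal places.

0.351

Below the line: 18×¥3,000 (q = 18 of N = 40).
Normalized shortfalls: (13650−3000)/13650 = 0.7802 (×18).
Σ = 14.043956. Dividing by the full population N = 40 gives P₁ = 0.351.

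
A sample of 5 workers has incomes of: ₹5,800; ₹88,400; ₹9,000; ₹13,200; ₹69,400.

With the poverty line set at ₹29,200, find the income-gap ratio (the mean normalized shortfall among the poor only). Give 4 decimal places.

0.6804

Below the line: ₹5,800, ₹9,000, ₹13,200 (q = 3 of N = 5).
Relative gaps: 0.8014, 0.6918, 0.5479; sum = 2.041096.
The income-gap ratio divides by q (the poor only): 2.041096 / 3 = 0.6804.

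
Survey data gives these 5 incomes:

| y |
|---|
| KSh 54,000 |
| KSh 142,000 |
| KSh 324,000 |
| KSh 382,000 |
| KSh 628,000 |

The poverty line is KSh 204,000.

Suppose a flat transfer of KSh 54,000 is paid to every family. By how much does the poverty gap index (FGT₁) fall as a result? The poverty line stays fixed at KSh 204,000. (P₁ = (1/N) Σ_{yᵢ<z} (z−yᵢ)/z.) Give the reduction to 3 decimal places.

0.106

Before: below the line — KSh 54,000, KSh 142,000; poverty gap index (FGT₁) = 0.20784.
After the KSh 54,000 transfer: below the line — KSh 108,000, KSh 196,000; poverty gap index (FGT₁) = 0.10196.
Reduction = 0.20784 − 0.10196 = 0.106.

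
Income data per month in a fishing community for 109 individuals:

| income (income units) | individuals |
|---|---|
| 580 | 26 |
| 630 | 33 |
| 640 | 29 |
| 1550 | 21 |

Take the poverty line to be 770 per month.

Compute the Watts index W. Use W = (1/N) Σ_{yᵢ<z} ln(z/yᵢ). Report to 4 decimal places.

0.1775

Poor units: 26×580, 33×630, 29×640 (q = 88 of N = 109).
ln(z/y) terms: ln(770/580) = 0.2834 (×26); ln(770/630) = 0.2007 (×33); ln(770/640) = 0.1849 (×29).
W = 19.352303 / 109 = 0.1775.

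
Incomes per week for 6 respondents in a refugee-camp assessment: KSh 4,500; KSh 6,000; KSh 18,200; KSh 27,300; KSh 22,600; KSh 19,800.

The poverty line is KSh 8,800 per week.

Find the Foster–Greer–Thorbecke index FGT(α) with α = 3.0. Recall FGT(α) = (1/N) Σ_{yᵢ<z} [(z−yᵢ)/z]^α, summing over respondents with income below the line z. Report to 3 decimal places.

0.025

Below z: KSh 4,500, KSh 6,000 (q = 2 of N = 6).
Relative gaps: (8800−4500)/8800 = 0.4886; (8800−6000)/8800 = 0.3182.
Raised to α = 3.0: 0.11667; 0.03221.
Sum = 0.148882; FGT(3.0) = 0.148882 / 6 = 0.025.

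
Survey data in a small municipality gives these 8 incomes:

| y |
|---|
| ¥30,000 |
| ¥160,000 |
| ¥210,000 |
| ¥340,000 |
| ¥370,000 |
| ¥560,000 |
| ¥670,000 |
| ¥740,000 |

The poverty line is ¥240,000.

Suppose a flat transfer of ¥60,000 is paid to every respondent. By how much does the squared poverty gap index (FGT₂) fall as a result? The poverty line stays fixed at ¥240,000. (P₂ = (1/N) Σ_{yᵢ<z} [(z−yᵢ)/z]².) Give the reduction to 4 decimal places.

0.0618

Before: below the line — ¥30,000, ¥160,000, ¥210,000; squared poverty gap index (FGT₂) = 0.111545.
After the ¥60,000 transfer: below the line — ¥90,000, ¥220,000; squared poverty gap index (FGT₂) = 0.049696.
Reduction = 0.111545 − 0.049696 = 0.0618.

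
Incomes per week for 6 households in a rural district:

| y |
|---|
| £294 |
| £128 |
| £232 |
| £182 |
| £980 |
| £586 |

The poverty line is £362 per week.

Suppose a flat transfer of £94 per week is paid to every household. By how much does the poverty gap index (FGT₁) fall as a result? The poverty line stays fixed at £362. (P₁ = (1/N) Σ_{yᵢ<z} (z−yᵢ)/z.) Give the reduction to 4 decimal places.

0.1611

Before: below the line — £128, £182, £232, £294; poverty gap index (FGT₁) = 0.281768.
After the £94 transfer: below the line — £222, £276, £326; poverty gap index (FGT₁) = 0.120626.
Reduction = 0.281768 − 0.120626 = 0.1611.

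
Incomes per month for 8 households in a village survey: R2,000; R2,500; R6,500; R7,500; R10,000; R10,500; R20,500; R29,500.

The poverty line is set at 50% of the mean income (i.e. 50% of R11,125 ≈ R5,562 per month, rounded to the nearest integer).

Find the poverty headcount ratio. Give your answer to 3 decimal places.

0.250

2 of the 8 households have income below R5,562.
H = 2/8 = 0.250.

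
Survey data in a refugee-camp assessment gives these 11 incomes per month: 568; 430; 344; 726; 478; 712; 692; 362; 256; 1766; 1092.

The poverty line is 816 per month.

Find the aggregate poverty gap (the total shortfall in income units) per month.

2776

Below z: 256, 344, 362, 430, 478, 568, 692, 712, 726 (q = 9 of N = 11).
Individual gaps: 816−256 = 560; 816−344 = 472; 816−362 = 454; 816−430 = 386; 816−478 = 338; 816−568 = 248; 816−692 = 124; 816−712 = 104; 816−726 = 90.
Aggregate gap = 2776.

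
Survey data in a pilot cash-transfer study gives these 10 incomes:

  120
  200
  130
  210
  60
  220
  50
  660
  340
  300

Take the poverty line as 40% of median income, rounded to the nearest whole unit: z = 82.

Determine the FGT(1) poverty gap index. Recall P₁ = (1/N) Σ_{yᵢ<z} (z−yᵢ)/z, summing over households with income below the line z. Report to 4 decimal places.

0.0659

Below the line: 50, 60 (q = 2 of N = 10).
Relative gaps: (82−50)/82 = 0.3902; (82−60)/82 = 0.2683.
Σ = 0.658537. Dividing by the full population N = 10 gives P₁ = 0.0659.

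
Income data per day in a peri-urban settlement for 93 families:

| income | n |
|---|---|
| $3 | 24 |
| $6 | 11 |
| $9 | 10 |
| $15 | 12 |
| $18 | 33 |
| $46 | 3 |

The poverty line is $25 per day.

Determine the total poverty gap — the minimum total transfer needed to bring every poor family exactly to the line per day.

$1,248

Below the line: 24×$3, 11×$6, 10×$9, 12×$15, 33×$18 (q = 90 of N = 93).
Individual gaps: 24×(25−3) = 528; 11×(25−6) = 209; 10×(25−9) = 160; 12×(25−15) = 120; 33×(25−18) = 231.
Aggregate gap = $1,248.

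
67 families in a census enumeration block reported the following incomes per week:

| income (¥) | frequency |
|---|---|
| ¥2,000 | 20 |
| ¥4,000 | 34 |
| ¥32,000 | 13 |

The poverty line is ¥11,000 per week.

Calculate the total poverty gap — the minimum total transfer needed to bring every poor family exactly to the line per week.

¥418,000

Below the line: 20×¥2,000, 34×¥4,000 (q = 54 of N = 67).
Individual gaps: 20×(11000−2000) = 180000; 34×(11000−4000) = 238000.
Aggregate gap = ¥418,000.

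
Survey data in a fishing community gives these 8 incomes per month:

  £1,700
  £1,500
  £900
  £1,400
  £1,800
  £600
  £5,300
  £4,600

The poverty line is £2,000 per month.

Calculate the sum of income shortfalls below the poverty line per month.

£4,100

Below the line: £600, £900, £1,400, £1,500, £1,700, £1,800 (q = 6 of N = 8).
Individual gaps: 2000−600 = 1400; 2000−900 = 1100; 2000−1400 = 600; 2000−1500 = 500; 2000−1700 = 300; 2000−1800 = 200.
Aggregate gap = £4,100.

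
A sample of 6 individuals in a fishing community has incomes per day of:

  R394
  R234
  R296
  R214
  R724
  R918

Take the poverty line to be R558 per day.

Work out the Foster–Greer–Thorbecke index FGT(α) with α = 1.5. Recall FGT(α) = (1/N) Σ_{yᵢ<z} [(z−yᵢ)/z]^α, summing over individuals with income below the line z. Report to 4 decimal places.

Below z: R214, R234, R296, R394 (q = 4 of N = 6).
Normalized shortfalls: (558−214)/558 = 0.6165; (558−234)/558 = 0.5806; (558−296)/558 = 0.4695; (558−394)/558 = 0.2939.
Raised to α = 1.5: 0.48405; 0.44245; 0.32174; 0.15934.
Sum = 1.407571; FGT(1.5) = 1.407571 / 6 = 0.2346.

0.2346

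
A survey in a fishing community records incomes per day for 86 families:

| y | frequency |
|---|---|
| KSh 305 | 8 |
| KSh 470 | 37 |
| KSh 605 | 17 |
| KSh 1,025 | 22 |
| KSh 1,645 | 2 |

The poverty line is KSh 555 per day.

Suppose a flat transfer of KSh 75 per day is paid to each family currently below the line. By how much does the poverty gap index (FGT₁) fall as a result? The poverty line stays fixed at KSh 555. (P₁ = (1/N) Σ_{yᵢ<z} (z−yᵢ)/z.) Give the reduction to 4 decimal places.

Before: below the line — 8×KSh 305, 37×KSh 470; poverty gap index (FGT₁) = 0.107794.
After the KSh 75 transfer: below the line — 8×KSh 380, 37×KSh 545; poverty gap index (FGT₁) = 0.037084.
Reduction = 0.107794 − 0.037084 = 0.0707.

0.0707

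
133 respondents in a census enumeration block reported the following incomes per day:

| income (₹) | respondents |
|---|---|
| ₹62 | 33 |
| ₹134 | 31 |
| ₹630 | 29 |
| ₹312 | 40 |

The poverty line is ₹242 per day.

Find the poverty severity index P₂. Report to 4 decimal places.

0.1837

Poor units: 33×₹62, 31×₹134 (q = 64 of N = 133).
Normalized shortfalls: (242−62)/242 = 0.7438 (×33); (242−134)/242 = 0.4463 (×31).
Squared: 0.5532 (×33); 0.1992 (×31).
Sum = 24.431118; P₂ = 24.431118 / 133 = 0.1837.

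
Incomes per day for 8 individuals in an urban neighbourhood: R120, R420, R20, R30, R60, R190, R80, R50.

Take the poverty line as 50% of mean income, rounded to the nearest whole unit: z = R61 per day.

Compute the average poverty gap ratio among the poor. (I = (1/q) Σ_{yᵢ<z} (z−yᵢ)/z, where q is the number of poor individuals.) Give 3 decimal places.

Below z: R20, R30, R50, R60 (q = 4 of N = 8).
Relative gaps: 0.6721, 0.5082, 0.1803, 0.0164; sum = 1.377049.
I averages over the q = 4 poor units only: 1.377049 / 4 = 0.344.

0.344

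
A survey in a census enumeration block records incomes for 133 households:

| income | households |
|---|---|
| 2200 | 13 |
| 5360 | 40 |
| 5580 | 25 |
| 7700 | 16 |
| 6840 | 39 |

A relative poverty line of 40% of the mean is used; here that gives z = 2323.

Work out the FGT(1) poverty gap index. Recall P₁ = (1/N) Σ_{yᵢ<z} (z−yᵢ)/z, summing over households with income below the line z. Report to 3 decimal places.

0.005

Below the line: 13×2200 (q = 13 of N = 133).
Relative gaps: (2323−2200)/2323 = 0.0529 (×13).
Σ = 0.688334. Dividing by the full population N = 133 gives P₁ = 0.005.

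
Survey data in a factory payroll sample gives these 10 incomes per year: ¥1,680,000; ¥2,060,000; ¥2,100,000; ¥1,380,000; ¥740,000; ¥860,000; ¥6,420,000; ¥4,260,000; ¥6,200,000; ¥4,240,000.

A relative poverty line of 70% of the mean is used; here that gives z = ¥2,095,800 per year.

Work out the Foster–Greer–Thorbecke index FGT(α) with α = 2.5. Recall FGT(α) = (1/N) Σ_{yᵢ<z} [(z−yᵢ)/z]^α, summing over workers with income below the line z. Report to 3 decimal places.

Below z: ¥740,000, ¥860,000, ¥1,380,000, ¥1,680,000, ¥2,060,000 (q = 5 of N = 10).
Relative gaps: (2095800−740000)/2095800 = 0.6469; (2095800−860000)/2095800 = 0.5897; (2095800−1380000)/2095800 = 0.3415; (2095800−1680000)/2095800 = 0.1984; (2095800−2060000)/2095800 = 0.0171.
Raised to α = 2.5: 0.33660; 0.26699; 0.06817; 0.01753; 0.00004.
Sum = 0.689333; FGT(2.5) = 0.689333 / 10 = 0.069.

0.069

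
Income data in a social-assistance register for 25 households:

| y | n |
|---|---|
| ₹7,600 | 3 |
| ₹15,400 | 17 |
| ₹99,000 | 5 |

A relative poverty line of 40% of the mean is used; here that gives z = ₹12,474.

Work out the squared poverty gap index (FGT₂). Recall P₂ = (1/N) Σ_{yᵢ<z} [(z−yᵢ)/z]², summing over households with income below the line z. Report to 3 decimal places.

Incomes under z: 3×₹7,600 (q = 3 of N = 25).
Normalized shortfalls: (12474−7600)/12474 = 0.3907 (×3).
Squared: 0.1527 (×3).
Sum = 0.458016; P₂ = 0.458016 / 25 = 0.018.

0.018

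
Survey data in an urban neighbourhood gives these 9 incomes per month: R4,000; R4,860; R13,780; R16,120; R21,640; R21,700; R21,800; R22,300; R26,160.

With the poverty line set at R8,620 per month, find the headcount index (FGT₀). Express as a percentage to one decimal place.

22.2%

2 of the 9 people have income below R8,620.
H = 2/9 = 22.2%.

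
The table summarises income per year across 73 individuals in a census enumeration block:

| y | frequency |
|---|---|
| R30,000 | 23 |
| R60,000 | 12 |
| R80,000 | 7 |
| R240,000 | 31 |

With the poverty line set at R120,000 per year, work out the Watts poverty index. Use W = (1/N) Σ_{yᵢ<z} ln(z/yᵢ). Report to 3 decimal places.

0.590

Below z: 23×R30,000, 12×R60,000, 7×R80,000 (q = 42 of N = 73).
Log gaps: ln(120000/30000) = 1.3863 (×23); ln(120000/60000) = 0.6931 (×12); ln(120000/80000) = 0.4055 (×7).
W = 43.040792 / 73 = 0.590.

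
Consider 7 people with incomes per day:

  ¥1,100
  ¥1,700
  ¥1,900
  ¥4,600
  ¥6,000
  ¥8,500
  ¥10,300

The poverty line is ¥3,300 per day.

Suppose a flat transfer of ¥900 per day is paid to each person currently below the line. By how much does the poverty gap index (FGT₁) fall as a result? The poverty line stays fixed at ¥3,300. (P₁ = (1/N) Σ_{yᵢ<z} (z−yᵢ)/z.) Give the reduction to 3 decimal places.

0.117

Before: below the line — ¥1,100, ¥1,700, ¥1,900; poverty gap index (FGT₁) = 0.22511.
After the ¥900 transfer: below the line — ¥2,000, ¥2,600, ¥2,800; poverty gap index (FGT₁) = 0.10823.
Reduction = 0.22511 − 0.10823 = 0.117.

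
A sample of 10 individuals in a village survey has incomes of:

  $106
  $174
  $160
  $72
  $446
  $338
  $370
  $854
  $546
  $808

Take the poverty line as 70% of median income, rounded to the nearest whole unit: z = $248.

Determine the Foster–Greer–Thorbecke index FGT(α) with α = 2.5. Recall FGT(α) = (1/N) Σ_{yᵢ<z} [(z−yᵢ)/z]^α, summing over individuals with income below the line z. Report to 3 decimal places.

0.080

Poor units: $72, $106, $160, $174 (q = 4 of N = 10).
Gap ratios (z−y)/z: (248−72)/248 = 0.7097; (248−106)/248 = 0.5726; (248−160)/248 = 0.3548; (248−174)/248 = 0.2984.
Raised to α = 2.5: 0.42428; 0.24808; 0.07500; 0.04864.
Sum = 0.795998; FGT(2.5) = 0.795998 / 10 = 0.080.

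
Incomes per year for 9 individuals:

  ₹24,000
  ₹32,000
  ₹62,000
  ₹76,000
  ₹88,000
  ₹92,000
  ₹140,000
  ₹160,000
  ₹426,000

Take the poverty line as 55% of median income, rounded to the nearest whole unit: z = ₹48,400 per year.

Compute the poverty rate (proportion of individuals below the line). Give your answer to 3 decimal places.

0.222

2 of the 9 individuals have income below ₹48,400.
H = 2/9 = 0.222.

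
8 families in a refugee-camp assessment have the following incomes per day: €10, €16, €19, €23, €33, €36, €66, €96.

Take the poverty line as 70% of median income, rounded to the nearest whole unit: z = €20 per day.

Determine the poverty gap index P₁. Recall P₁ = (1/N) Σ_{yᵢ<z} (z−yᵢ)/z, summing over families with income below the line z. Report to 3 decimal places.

Incomes under z: €10, €16, €19 (q = 3 of N = 8).
Normalized shortfalls: (20−10)/20 = 0.5000; (20−16)/20 = 0.2000; (20−19)/20 = 0.0500.
Sum of shortfalls = 0.750000; P₁ averages over all N: 0.750000 / 8 = 0.094.

0.094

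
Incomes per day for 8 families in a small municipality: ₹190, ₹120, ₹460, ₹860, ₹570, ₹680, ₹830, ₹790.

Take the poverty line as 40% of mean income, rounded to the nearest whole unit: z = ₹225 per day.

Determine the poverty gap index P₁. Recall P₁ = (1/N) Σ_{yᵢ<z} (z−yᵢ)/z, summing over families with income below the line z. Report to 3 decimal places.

Below the line: ₹120, ₹190 (q = 2 of N = 8).
Gap ratios (z−y)/z: (225−120)/225 = 0.4667; (225−190)/225 = 0.1556.
Σ = 0.622222. Dividing by the full population N = 8 gives P₁ = 0.078.

0.078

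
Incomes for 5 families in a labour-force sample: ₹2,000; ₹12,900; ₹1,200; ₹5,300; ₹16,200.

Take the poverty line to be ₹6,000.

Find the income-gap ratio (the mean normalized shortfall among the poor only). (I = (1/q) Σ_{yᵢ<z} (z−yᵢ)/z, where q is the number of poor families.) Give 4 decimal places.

Below the line: ₹1,200, ₹2,000, ₹5,300 (q = 3 of N = 5).
Shortfall ratios (z−y)/z: 0.8000, 0.6667, 0.1167; sum = 1.583333.
I averages over the q = 3 poor units only: 1.583333 / 3 = 0.5278.

0.5278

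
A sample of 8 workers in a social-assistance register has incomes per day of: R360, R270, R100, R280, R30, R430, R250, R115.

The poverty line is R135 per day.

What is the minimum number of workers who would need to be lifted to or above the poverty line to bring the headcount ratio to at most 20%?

2

3 of the 8 workers are poor, so H = 3/8 = 0.375.
A headcount ratio of at most 20% allows at most ⌊0.20 × 8⌋ = 1 poor workers.
So at least 3 − 1 = 2 must be lifted.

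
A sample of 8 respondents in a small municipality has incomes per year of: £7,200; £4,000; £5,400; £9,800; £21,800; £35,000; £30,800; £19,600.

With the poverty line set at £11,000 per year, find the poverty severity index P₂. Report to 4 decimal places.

Incomes under z: £4,000, £5,400, £7,200, £9,800 (q = 4 of N = 8).
Normalized shortfalls: (11000−4000)/11000 = 0.6364; (11000−5400)/11000 = 0.5091; (11000−7200)/11000 = 0.3455; (11000−9800)/11000 = 0.1091.
Squared: 0.4050; 0.2592; 0.1193; 0.0119.
Sum = 0.795372; P₂ = 0.795372 / 8 = 0.0994.

0.0994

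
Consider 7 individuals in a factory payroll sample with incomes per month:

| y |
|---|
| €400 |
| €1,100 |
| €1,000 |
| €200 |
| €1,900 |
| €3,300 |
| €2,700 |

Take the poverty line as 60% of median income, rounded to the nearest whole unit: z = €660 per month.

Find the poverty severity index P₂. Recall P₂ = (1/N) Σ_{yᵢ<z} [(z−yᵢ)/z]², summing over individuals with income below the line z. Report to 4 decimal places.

Below the line: €200, €400 (q = 2 of N = 7).
Normalized shortfalls: (660−200)/660 = 0.6970; (660−400)/660 = 0.3939.
Squared: 0.4858; 0.1552.
Sum = 0.640955; P₂ = 0.640955 / 7 = 0.0916.

0.0916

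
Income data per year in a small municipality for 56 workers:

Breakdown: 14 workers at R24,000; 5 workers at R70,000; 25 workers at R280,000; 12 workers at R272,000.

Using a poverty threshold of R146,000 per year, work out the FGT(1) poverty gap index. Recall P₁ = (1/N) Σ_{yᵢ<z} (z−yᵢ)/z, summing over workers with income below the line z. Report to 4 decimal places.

Below z: 14×R24,000, 5×R70,000 (q = 19 of N = 56).
Normalized shortfalls: (146000−24000)/146000 = 0.8356 (×14); (146000−70000)/146000 = 0.5205 (×5).
Σ = 14.301370. Dividing by the full population N = 56 gives P₁ = 0.2554.

0.2554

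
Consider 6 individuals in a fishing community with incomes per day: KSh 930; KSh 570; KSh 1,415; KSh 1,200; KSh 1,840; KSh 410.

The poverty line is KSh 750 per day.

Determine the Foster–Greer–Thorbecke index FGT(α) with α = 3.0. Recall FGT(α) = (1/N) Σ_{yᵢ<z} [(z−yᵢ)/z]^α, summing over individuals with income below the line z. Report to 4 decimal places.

0.0178

Below the line: KSh 410, KSh 570 (q = 2 of N = 6).
Gap ratios (z−y)/z: (750−410)/750 = 0.4533; (750−570)/750 = 0.2400.
Raised to α = 3.0: 0.09317; 0.01382.
Sum = 0.106989; FGT(3.0) = 0.106989 / 6 = 0.0178.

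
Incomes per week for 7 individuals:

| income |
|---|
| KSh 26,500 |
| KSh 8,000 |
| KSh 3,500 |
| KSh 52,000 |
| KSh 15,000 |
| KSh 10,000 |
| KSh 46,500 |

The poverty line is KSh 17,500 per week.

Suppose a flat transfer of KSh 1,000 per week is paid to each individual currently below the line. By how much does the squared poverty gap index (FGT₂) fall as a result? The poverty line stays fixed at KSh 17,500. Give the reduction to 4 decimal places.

0.0294

Before: below the line — KSh 3,500, KSh 8,000, KSh 10,000, KSh 15,000; squared poverty gap index (FGT₂) = 0.162682.
After the KSh 1,000 transfer: below the line — KSh 4,500, KSh 9,000, KSh 11,000, KSh 16,000; squared poverty gap index (FGT₂) = 0.133294.
Reduction = 0.162682 − 0.133294 = 0.0294.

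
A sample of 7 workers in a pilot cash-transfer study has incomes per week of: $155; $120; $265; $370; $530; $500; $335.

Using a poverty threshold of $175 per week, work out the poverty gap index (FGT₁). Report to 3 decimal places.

Incomes under z: $120, $155 (q = 2 of N = 7).
Gap ratios (z−y)/z: (175−120)/175 = 0.3143; (175−155)/175 = 0.1143.
Σ = 0.428571. Dividing by the full population N = 7 gives P₁ = 0.061.

0.061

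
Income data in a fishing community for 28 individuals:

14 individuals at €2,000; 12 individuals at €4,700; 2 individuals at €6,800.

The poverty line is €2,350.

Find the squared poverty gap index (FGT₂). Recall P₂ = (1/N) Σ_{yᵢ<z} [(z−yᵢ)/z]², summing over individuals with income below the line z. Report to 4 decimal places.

Below z: 14×€2,000 (q = 14 of N = 28).
Shortfall ratios: (2350−2000)/2350 = 0.1489 (×14).
Squared: 0.0222 (×14).
Sum = 0.310548; P₂ = 0.310548 / 28 = 0.0111.

0.0111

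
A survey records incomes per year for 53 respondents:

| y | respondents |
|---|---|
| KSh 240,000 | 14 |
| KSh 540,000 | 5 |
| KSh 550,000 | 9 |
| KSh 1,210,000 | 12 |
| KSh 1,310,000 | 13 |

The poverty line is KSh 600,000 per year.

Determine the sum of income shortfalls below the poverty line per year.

KSh 5,790,000

Incomes under z: 14×KSh 240,000, 5×KSh 540,000, 9×KSh 550,000 (q = 28 of N = 53).
Individual gaps: 14×(600000−240000) = 5040000; 5×(600000−540000) = 300000; 9×(600000−550000) = 450000.
Aggregate gap = KSh 5,790,000.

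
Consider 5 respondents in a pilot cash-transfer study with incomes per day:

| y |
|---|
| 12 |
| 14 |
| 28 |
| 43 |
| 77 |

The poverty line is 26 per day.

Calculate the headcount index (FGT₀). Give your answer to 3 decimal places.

0.400

2 of the 5 respondents have income below 26.
H = 2/5 = 0.400.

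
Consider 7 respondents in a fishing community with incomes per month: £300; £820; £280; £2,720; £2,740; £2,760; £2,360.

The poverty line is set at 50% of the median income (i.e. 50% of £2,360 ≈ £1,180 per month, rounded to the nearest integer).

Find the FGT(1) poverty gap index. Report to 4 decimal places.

Incomes under z: £280, £300, £820 (q = 3 of N = 7).
Gap ratios (z−y)/z: (1180−280)/1180 = 0.7627; (1180−300)/1180 = 0.7458; (1180−820)/1180 = 0.3051.
Sum of shortfalls = 1.813559; P₁ averages over all N: 1.813559 / 7 = 0.2591.

0.2591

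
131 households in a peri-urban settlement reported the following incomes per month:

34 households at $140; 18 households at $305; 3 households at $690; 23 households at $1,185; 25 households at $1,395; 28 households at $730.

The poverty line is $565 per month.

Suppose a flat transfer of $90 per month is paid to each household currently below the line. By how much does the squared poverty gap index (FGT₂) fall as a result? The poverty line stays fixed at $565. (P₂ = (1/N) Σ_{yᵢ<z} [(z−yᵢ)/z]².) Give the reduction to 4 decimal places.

Before: below the line — 34×$140, 18×$305; squared poverty gap index (FGT₂) = 0.175952.
After the $90 transfer: below the line — 34×$230, 18×$395; squared poverty gap index (FGT₂) = 0.103683.
Reduction = 0.175952 − 0.103683 = 0.0723.

0.0723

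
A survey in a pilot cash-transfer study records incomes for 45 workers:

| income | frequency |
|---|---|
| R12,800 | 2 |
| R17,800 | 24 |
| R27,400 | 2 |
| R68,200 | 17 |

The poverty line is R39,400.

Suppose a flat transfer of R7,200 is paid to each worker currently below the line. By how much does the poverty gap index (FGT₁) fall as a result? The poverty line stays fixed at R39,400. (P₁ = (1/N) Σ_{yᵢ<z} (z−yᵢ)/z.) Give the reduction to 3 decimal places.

Before: below the line — 2×R12,800, 24×R17,800, 2×R27,400; poverty gap index (FGT₁) = 0.33593.
After the R7,200 transfer: below the line — 2×R20,000, 24×R25,000, 2×R34,600; poverty gap index (FGT₁) = 0.22222.
Reduction = 0.33593 − 0.22222 = 0.114.

0.114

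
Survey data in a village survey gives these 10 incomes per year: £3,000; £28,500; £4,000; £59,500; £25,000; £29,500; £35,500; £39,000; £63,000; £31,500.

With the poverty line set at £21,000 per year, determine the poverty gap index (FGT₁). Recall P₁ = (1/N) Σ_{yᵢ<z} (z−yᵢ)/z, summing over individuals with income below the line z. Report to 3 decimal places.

0.167

Incomes under z: £3,000, £4,000 (q = 2 of N = 10).
Relative gaps: (21000−3000)/21000 = 0.8571; (21000−4000)/21000 = 0.8095.
Sum of shortfalls = 1.666667; P₁ averages over all N: 1.666667 / 10 = 0.167.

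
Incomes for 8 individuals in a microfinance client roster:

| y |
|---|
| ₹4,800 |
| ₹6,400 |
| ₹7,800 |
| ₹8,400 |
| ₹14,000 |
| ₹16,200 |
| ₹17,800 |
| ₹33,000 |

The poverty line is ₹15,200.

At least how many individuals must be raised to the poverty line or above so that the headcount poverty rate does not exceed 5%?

Currently q = 5 of N = 8 are below the line (H = 0.625).
A headcount ratio of at most 5% allows at most ⌊0.05 × 8⌋ = 0 poor individuals.
So at least 5 − 0 = 5 must be lifted.

5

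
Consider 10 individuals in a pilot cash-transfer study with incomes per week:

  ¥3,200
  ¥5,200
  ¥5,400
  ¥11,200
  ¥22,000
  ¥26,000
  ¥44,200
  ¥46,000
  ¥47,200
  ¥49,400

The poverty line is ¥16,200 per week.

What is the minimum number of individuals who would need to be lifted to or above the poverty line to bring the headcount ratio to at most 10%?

Currently q = 4 of N = 10 are below the line (H = 0.400).
A headcount ratio of at most 10% allows at most ⌊0.10 × 10⌋ = 1 poor individuals.
So at least 4 − 1 = 3 must be lifted.

3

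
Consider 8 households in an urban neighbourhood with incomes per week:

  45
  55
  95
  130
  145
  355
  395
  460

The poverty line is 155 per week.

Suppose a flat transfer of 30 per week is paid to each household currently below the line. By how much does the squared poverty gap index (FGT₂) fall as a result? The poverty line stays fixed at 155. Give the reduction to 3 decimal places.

0.074

Before: below the line — 45, 55, 95, 130, 145; squared poverty gap index (FGT₂) = 0.13749.
After the 30 transfer: below the line — 75, 85, 125; squared poverty gap index (FGT₂) = 0.06348.
Reduction = 0.13749 − 0.06348 = 0.074.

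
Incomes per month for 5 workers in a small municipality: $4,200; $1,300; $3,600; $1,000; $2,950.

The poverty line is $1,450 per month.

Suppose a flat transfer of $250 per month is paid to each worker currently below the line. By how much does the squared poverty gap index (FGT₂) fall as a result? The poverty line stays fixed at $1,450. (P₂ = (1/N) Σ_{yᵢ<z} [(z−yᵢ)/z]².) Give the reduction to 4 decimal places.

0.0176

Before: below the line — $1,000, $1,300; squared poverty gap index (FGT₂) = 0.021403.
After the $250 transfer: below the line — $1,250; squared poverty gap index (FGT₂) = 0.003805.
Reduction = 0.021403 − 0.003805 = 0.0176.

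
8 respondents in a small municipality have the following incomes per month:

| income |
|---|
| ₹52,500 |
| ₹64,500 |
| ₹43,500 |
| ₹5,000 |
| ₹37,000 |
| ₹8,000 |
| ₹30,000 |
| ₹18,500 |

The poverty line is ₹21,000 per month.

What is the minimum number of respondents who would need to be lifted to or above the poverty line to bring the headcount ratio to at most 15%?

3 of the 8 respondents are poor, so H = 3/8 = 0.375.
A headcount ratio of at most 15% allows at most ⌊0.15 × 8⌋ = 1 poor respondents.
So at least 3 − 1 = 2 must be lifted.

2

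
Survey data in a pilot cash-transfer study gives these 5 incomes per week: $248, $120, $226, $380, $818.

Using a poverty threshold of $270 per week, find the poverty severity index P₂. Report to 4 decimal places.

Below the line: $120, $226, $248 (q = 3 of N = 5).
Relative gaps: (270−120)/270 = 0.5556; (270−226)/270 = 0.1630; (270−248)/270 = 0.0815.
Squared: 0.3086; 0.0266; 0.0066.
Sum = 0.341838; P₂ = 0.341838 / 5 = 0.0684.

0.0684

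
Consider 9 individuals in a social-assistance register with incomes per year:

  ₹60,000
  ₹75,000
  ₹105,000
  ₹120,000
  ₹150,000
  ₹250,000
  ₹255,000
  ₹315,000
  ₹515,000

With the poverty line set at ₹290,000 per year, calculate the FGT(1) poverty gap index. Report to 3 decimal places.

Below z: ₹60,000, ₹75,000, ₹105,000, ₹120,000, ₹150,000, ₹250,000, ₹255,000 (q = 7 of N = 9).
Normalized shortfalls: (290000−60000)/290000 = 0.7931; (290000−75000)/290000 = 0.7414; (290000−105000)/290000 = 0.6379; (290000−120000)/290000 = 0.5862; (290000−150000)/290000 = 0.4828; (290000−250000)/290000 = 0.1379; (290000−255000)/290000 = 0.1207.
Sum of shortfalls = 3.500000; P₁ averages over all N: 3.500000 / 9 = 0.389.

0.389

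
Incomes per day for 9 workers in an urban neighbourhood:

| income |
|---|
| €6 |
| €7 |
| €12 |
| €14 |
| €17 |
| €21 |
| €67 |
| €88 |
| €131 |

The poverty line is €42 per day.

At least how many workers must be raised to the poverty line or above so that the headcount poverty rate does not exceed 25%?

4

6 of the 9 workers are poor, so H = 6/9 = 0.667.
A headcount ratio of at most 25% allows at most ⌊0.25 × 9⌋ = 2 poor workers.
So at least 6 − 2 = 4 must be lifted.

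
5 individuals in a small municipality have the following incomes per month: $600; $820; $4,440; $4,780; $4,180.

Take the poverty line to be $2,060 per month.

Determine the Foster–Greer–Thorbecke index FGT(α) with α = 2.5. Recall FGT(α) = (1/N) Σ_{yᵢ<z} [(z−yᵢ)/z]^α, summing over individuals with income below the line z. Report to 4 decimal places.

Below z: $600, $820 (q = 2 of N = 5).
Shortfall ratios: (2060−600)/2060 = 0.7087; (2060−820)/2060 = 0.6019.
Raised to α = 2.5: 0.42288; 0.28112.
Sum = 0.703993; FGT(2.5) = 0.703993 / 5 = 0.1408.

0.1408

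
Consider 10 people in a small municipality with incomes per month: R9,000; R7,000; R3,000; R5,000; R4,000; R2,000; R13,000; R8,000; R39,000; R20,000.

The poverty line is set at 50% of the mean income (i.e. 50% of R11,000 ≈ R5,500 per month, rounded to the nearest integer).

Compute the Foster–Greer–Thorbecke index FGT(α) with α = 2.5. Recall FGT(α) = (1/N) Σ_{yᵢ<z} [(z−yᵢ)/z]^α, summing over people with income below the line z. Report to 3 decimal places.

Below z: R2,000, R3,000, R4,000, R5,000 (q = 4 of N = 10).
Gap ratios (z−y)/z: (5500−2000)/5500 = 0.6364; (5500−3000)/5500 = 0.4545; (5500−4000)/5500 = 0.2727; (5500−5000)/5500 = 0.0909.
Raised to α = 2.5: 0.32305; 0.13930; 0.03884; 0.00249.
Sum = 0.503678; FGT(2.5) = 0.503678 / 10 = 0.050.

0.050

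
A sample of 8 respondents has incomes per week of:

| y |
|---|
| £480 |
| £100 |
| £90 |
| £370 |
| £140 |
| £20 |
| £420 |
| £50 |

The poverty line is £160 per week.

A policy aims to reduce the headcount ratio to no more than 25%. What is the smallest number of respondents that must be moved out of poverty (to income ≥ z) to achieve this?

3

Currently q = 5 of N = 8 are below the line (H = 0.625).
A headcount ratio of at most 25% allows at most ⌊0.25 × 8⌋ = 2 poor respondents.
So at least 5 − 2 = 3 must be lifted.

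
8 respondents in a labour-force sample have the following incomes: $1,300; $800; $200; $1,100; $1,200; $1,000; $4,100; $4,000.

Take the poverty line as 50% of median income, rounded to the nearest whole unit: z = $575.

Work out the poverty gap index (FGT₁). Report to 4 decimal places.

Incomes under z: $200 (q = 1 of N = 8).
Normalized shortfalls: (575−200)/575 = 0.6522.
Σ = 0.652174. Dividing by the full population N = 8 gives P₁ = 0.0815.

0.0815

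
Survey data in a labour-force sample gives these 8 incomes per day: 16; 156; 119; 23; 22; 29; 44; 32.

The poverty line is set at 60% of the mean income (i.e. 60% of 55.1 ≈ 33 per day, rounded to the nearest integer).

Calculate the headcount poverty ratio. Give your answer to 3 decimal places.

0.625

5 of the 8 households have income below 33.
H = 5/8 = 0.625.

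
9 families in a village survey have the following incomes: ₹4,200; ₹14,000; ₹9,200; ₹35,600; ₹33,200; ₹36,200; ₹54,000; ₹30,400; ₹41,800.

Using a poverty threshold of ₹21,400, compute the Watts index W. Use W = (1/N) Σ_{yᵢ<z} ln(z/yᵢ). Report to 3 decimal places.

0.322

Below z: ₹4,200, ₹9,200, ₹14,000 (q = 3 of N = 9).
Log shortfalls: ln(21400/4200) = 1.6283; ln(21400/9200) = 0.8442; ln(21400/14000) = 0.4243.
W = 2.896827 / 9 = 0.322.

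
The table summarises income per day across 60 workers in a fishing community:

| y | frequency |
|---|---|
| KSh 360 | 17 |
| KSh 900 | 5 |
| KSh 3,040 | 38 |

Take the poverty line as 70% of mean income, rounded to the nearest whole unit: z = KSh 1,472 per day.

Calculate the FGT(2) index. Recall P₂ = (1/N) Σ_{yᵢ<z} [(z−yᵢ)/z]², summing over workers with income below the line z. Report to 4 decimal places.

Below the line: 17×KSh 360, 5×KSh 900 (q = 22 of N = 60).
Relative gaps: (1472−360)/1472 = 0.7554 (×17); (1472−900)/1472 = 0.3886 (×5).
Squared: 0.5707 (×17); 0.1510 (×5).
Sum = 10.456588; P₂ = 10.456588 / 60 = 0.1743.

0.1743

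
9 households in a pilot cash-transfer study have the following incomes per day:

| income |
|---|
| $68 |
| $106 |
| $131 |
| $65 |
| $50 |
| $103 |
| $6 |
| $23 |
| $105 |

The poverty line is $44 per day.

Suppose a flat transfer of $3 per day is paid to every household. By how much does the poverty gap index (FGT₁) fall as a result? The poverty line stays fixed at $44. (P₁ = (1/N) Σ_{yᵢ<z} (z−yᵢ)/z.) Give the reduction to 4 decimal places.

Before: below the line — $6, $23; poverty gap index (FGT₁) = 0.148990.
After the $3 transfer: below the line — $9, $26; poverty gap index (FGT₁) = 0.133838.
Reduction = 0.148990 − 0.133838 = 0.0152.

0.0152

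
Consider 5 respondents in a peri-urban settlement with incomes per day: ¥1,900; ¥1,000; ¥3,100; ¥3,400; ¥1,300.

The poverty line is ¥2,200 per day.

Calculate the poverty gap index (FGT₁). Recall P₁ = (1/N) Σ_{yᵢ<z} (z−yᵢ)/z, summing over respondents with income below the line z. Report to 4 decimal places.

0.2182

Poor units: ¥1,000, ¥1,300, ¥1,900 (q = 3 of N = 5).
Relative gaps: (2200−1000)/2200 = 0.5455; (2200−1300)/2200 = 0.4091; (2200−1900)/2200 = 0.1364.
Σ = 1.090909. Dividing by the full population N = 5 gives P₁ = 0.2182.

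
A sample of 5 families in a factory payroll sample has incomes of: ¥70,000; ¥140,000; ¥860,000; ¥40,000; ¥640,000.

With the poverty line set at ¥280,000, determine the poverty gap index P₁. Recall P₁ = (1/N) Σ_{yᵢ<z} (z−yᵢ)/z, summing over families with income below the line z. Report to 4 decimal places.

0.4214

Poor units: ¥40,000, ¥70,000, ¥140,000 (q = 3 of N = 5).
Normalized shortfalls: (280000−40000)/280000 = 0.8571; (280000−70000)/280000 = 0.7500; (280000−140000)/280000 = 0.5000.
Sum of shortfalls = 2.107143; P₁ averages over all N: 2.107143 / 5 = 0.4214.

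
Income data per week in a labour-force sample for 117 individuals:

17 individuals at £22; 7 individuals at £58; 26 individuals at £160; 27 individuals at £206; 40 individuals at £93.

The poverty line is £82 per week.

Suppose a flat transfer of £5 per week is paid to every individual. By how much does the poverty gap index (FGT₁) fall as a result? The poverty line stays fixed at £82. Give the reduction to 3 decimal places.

0.013

Before: below the line — 17×£22, 7×£58; poverty gap index (FGT₁) = 0.12383.
After the £5 transfer: below the line — 17×£27, 7×£63; poverty gap index (FGT₁) = 0.11132.
Reduction = 0.12383 − 0.11132 = 0.013.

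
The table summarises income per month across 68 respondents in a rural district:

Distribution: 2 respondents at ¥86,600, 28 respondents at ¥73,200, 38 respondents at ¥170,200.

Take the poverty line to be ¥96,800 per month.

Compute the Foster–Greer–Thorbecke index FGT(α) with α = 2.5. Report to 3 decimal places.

0.012

Below z: 28×¥73,200, 2×¥86,600 (q = 30 of N = 68).
Shortfall ratios: (96800−73200)/96800 = 0.2438 (×28); (96800−86600)/96800 = 0.1054 (×2).
Raised to α = 2.5: 0.02935 (×28); 0.00360 (×2).
Sum = 0.828977; FGT(2.5) = 0.828977 / 68 = 0.012.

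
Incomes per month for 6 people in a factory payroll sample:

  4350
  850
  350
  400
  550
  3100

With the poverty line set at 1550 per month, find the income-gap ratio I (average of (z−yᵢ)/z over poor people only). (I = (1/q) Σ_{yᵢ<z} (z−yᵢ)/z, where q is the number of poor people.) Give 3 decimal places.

Below the line: 350, 400, 550, 850 (q = 4 of N = 6).
Relative gaps: 0.7742, 0.7419, 0.6452, 0.4516; sum = 2.612903.
The income-gap ratio divides by q (the poor only): 2.612903 / 4 = 0.653.

0.653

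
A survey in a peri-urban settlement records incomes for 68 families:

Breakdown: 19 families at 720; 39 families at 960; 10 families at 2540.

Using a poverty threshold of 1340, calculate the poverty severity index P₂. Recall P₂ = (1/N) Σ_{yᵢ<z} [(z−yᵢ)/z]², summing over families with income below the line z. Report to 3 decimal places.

Below z: 19×720, 39×960 (q = 58 of N = 68).
Shortfall ratios: (1340−720)/1340 = 0.4627 (×19); (1340−960)/1340 = 0.2836 (×39).
Squared: 0.2141 (×19); 0.0804 (×39).
Sum = 7.203832; P₂ = 7.203832 / 68 = 0.106.

0.106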